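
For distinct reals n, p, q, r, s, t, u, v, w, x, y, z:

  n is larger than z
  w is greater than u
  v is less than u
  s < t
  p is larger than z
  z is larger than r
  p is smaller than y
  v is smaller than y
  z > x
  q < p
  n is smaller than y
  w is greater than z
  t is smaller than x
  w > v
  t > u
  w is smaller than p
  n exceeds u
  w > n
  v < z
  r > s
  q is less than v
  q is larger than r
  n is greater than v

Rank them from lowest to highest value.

s < r < q < v < u < t < x < z < n < w < p < y

The consecutive links are each given: s < r; r < q; q < v; v < u; u < t; t < x; x < z; z < n; n < w; w < p; p < y.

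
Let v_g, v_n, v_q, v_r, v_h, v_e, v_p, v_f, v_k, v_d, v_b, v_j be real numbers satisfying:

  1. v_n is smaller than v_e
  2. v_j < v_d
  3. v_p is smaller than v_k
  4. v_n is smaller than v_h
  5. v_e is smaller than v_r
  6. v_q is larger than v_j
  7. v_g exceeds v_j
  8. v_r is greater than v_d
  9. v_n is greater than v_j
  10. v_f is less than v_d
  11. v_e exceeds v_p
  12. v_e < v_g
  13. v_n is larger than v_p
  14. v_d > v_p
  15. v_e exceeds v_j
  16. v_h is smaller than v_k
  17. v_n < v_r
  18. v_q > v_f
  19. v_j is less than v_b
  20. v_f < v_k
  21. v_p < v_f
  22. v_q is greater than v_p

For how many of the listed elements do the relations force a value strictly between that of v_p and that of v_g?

2

The relations place v_p below v_g. An element lies strictly between them when it is forced above v_p and also forced below v_g.
Above v_p: {v_f, v_n, v_q, v_d, v_h, v_e, v_r, v_k}. Below v_g: {v_j, v_n, v_e}.
Intersection: {v_n, v_e} — 2.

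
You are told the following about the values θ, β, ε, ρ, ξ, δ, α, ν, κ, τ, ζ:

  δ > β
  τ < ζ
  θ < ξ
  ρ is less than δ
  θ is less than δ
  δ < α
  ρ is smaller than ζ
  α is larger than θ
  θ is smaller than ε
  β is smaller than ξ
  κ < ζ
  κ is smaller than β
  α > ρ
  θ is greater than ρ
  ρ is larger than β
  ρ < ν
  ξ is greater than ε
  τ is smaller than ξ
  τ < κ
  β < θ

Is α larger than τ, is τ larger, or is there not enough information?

α

The relevant relations are τ < κ; κ < β; β < ρ; ρ < θ; θ < δ; δ < α.
Together: τ < κ < β < ρ < θ < δ < α.
So α is larger.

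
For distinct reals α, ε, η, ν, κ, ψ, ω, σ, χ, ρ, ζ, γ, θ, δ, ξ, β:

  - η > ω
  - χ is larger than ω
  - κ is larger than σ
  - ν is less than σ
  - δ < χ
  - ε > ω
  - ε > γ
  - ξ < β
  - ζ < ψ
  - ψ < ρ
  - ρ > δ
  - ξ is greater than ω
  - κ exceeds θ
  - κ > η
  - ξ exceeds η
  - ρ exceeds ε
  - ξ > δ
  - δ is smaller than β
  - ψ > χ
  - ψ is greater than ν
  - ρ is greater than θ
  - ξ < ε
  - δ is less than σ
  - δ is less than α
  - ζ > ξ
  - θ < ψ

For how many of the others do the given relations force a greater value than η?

Directly above η: ξ, κ.
One step further: β, ε, ζ (5 so far).
One step further: ψ, ρ (7 so far).
No other element is forced above η by the given relations, so the count is 7.

7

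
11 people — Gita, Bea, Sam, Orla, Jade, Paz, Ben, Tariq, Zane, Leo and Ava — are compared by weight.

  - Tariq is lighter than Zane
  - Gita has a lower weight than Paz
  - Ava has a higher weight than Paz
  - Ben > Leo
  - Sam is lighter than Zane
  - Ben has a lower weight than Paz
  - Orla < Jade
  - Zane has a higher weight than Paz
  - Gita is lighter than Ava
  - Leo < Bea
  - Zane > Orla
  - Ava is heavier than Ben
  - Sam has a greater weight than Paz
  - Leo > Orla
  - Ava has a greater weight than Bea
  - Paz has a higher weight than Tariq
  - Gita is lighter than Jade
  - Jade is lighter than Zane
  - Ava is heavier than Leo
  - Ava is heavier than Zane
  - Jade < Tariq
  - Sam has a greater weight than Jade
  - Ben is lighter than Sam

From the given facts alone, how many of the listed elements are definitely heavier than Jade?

The elements the relations force above Jade are Tariq, Paz, Sam, Zane, Ava — no chain reaches any other.
That is 5.

5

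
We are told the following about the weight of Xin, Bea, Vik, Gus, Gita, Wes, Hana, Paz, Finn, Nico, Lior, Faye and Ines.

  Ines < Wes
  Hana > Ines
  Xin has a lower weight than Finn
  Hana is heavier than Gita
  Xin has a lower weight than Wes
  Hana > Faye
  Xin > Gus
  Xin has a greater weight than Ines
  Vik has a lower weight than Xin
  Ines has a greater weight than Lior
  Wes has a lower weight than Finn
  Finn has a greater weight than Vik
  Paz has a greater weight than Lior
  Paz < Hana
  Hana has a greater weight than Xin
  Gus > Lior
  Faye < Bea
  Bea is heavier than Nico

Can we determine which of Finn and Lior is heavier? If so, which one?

Lior < Ines and Ines < Xin give Lior < Xin.
Then Xin < Wes extends the chain to Wes.
Then Wes < Finn extends the chain to Finn.
So Finn is heavier.

Finn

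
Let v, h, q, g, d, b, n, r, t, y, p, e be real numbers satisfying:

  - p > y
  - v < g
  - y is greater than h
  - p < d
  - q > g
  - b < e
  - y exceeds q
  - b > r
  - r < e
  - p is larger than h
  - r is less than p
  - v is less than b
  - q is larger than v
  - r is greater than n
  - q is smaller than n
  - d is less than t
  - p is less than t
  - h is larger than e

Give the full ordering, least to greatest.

v < g < q < n < r < b < e < h < y < p < d < t

Each adjacent pair is fixed by a given relation: v < g; g < q; q < n; n < r; r < b; b < e; e < h; h < y; y < p; p < d; d < t. Chaining them end to end gives the full order.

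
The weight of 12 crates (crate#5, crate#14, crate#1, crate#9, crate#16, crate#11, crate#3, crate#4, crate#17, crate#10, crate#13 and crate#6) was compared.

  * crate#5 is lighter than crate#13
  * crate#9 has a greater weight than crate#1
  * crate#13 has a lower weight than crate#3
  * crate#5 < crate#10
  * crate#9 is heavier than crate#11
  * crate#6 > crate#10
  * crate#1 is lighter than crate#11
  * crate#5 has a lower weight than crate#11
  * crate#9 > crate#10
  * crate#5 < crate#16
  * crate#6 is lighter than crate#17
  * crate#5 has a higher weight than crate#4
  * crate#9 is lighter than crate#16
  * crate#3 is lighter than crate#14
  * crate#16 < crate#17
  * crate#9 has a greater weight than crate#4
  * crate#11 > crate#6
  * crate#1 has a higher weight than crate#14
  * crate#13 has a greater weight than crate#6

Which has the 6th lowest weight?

crate#3

Chaining the given pairs: crate#4 < crate#5 < crate#10 < crate#6 < crate#13 < crate#3 < crate#14 < crate#1 < crate#11 < crate#9 < crate#16 < crate#17.
Counting 6 from the smallest end gives crate#3.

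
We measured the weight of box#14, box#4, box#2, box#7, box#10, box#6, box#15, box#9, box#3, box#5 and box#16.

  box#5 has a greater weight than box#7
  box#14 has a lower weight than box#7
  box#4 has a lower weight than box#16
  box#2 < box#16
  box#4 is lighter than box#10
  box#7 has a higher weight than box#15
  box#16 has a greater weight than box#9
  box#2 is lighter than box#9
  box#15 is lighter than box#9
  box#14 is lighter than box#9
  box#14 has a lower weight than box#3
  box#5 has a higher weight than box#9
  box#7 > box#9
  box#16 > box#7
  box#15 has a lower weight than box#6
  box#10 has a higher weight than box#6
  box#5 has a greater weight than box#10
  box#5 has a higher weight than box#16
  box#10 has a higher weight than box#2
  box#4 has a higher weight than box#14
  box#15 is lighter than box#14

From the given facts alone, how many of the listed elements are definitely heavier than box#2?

5

The elements the relations force above box#2 are box#10, box#9, box#7, box#16, box#5 — no chain reaches any other.
That is 5.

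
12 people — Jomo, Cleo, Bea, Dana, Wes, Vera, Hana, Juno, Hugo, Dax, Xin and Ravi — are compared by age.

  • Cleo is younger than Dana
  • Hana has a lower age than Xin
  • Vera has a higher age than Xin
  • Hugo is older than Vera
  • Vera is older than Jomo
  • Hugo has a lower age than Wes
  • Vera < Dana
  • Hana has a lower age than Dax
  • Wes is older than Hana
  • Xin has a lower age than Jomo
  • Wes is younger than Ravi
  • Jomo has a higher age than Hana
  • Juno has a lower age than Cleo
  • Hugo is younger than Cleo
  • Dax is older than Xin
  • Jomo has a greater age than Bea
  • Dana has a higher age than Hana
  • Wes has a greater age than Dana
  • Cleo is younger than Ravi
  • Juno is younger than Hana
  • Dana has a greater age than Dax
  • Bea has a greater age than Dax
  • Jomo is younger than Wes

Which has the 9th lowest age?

Cleo

Chaining the given pairs: Juno < Hana < Xin < Dax < Bea < Jomo < Vera < Hugo < Cleo < Dana < Wes < Ravi.
Counting 9 from the smallest end gives Cleo.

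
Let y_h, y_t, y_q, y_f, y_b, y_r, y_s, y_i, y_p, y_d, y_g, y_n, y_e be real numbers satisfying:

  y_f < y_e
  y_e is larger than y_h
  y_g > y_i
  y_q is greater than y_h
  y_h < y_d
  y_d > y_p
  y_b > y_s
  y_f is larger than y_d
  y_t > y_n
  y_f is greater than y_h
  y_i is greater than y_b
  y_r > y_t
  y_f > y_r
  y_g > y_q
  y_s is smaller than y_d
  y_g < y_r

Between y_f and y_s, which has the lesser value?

y_s

The relevant relations are y_s < y_b; y_b < y_i; y_i < y_g; y_g < y_r; y_r < y_f.
Chaining these gives y_s < y_b < y_i < y_g < y_r < y_f.
So y_s < y_f; y_s is the smaller of the two.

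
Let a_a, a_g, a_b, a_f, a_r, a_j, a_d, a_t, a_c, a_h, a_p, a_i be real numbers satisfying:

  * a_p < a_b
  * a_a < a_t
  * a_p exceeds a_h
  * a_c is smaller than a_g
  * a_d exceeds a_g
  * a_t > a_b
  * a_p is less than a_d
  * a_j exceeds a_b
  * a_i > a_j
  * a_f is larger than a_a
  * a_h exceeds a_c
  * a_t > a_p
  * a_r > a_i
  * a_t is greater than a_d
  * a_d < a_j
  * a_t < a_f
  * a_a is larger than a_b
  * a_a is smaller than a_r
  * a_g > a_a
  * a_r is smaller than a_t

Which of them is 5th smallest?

The consecutive relations fix a unique order: a_c < a_h < a_p < a_b < a_a < a_g < a_d < a_j < a_i < a_r < a_t < a_f.
The 5th smallest is a_a.

a_a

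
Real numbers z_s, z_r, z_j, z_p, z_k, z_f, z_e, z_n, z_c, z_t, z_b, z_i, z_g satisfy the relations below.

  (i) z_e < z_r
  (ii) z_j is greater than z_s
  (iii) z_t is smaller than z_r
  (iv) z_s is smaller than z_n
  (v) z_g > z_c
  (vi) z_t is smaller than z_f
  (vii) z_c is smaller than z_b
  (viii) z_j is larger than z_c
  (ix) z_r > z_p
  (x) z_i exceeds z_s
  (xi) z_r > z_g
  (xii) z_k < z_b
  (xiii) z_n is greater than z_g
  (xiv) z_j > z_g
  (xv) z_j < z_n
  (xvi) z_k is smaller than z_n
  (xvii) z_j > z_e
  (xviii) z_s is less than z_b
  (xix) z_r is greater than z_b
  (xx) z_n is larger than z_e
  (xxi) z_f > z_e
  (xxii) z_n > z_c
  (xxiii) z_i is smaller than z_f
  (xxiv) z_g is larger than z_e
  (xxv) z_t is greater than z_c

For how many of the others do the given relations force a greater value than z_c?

7

Directly above z_c: z_g, z_t, z_j, z_b, z_n.
One step further: z_f, z_r (7 so far).
No other element is forced above z_c by the given relations, so the count is 7.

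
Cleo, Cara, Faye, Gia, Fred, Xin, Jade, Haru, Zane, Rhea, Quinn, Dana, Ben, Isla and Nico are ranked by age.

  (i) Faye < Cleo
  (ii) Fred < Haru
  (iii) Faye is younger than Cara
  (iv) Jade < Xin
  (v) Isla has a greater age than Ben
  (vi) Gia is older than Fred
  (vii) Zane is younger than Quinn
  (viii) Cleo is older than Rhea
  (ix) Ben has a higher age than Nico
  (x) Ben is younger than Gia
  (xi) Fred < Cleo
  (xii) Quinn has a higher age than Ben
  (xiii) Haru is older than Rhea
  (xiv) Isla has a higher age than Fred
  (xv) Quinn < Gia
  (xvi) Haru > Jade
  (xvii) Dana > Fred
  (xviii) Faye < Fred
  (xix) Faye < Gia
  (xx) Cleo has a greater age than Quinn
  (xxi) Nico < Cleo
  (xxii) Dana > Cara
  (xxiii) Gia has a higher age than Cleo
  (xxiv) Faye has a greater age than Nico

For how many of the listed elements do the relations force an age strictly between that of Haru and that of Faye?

Chaining upward from Faye reaches: Cara, Fred, Isla, Dana, Cleo, Gia.
Chaining downward from Haru reaches: Jade, Nico, Fred, Rhea.
Strictly between Faye and Haru are those in both lists: Fred — 1 element.

1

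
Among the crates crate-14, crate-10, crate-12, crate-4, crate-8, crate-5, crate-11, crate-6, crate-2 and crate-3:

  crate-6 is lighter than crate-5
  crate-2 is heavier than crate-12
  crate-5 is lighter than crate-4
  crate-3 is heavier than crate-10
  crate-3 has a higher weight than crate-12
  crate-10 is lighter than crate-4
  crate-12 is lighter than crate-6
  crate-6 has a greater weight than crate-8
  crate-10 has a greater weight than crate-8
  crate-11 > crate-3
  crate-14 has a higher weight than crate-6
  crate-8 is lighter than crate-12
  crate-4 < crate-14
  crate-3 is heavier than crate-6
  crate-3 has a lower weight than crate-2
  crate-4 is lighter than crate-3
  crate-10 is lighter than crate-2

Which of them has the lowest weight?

crate-8

Chaining upward from crate-8: directly above it, crate-12, crate-10, crate-6; then crate-5, crate-4, crate-14, crate-3, crate-2; then crate-11.
That covers every other element, and nothing is given below crate-8, so crate-8 is the lowest weight.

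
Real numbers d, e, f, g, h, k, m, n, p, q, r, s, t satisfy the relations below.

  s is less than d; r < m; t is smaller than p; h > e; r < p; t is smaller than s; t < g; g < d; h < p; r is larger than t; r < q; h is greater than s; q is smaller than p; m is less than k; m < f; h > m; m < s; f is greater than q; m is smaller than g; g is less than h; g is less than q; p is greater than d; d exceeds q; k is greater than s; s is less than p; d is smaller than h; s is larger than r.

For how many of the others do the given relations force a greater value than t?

Directly above t: r, s, g, p.
One step further: m, k, q, d, h (9 so far).
One step further: f (10 so far).
No other element is forced above t by the given relations, so the count is 10.

10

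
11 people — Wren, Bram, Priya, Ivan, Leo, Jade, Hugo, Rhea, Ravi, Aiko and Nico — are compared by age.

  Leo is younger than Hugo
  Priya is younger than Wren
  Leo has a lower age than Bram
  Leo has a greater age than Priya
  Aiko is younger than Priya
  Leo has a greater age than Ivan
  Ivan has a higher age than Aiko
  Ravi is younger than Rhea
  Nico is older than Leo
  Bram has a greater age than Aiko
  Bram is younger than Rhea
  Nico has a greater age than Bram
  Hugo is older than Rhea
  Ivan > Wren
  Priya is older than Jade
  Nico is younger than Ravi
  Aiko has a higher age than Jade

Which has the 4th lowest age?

Piecing the relations together gives one ordering: Jade < Aiko < Priya < Wren < Ivan < Leo < Bram < Nico < Ravi < Rhea < Hugo.
Counting 4 from the smallest end gives Wren.

Wren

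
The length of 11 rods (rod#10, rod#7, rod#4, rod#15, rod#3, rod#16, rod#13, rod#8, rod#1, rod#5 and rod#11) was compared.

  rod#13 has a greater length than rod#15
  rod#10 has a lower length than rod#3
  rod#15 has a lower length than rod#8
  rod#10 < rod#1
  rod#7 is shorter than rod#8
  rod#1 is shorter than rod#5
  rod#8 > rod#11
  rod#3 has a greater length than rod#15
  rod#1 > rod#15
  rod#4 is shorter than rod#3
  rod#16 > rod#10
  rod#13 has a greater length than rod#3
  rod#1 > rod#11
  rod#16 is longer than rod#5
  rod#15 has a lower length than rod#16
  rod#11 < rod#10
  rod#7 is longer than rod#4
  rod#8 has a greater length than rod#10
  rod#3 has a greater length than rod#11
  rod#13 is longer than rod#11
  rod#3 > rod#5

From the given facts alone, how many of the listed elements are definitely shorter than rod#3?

From rod#3 the given relations immediately reach rod#11, rod#15, rod#10, rod#4, rod#5.
From those, rod#1 — 6 in total.
Nothing else is reachable below rod#3; 6 in all.

6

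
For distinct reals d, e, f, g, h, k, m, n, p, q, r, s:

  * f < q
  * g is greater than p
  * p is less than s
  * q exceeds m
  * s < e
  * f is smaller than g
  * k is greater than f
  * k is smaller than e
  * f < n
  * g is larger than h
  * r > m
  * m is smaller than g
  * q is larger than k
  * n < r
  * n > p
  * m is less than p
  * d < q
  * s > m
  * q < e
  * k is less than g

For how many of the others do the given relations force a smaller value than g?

From g the given relations immediately reach m, h, p, f, k.
No other element is forced below g by the given relations, so the count is 5.

5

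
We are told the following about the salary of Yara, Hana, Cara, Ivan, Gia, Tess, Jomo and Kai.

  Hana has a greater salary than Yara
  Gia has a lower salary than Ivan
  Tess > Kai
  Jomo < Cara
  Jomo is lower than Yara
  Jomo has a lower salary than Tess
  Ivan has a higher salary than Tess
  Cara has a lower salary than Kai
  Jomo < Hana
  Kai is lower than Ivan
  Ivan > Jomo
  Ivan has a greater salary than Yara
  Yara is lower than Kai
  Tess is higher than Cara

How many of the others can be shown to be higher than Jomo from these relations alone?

The elements the relations force above Jomo are Cara, Yara, Kai, Tess, Hana, Ivan — no chain reaches any other.
That is 6.

6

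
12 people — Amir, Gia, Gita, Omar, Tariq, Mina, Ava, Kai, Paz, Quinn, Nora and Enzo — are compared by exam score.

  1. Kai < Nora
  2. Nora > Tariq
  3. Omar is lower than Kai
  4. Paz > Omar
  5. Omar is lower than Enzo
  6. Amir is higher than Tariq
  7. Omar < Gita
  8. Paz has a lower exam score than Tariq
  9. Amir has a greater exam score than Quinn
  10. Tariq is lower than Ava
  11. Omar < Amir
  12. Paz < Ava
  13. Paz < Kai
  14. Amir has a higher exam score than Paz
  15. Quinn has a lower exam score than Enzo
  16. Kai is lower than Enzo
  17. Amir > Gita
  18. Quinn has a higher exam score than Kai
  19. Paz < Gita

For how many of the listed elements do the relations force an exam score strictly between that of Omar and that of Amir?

The relations place Omar below Amir. An element lies strictly between them when it is forced above Omar and also forced below Amir.
Above Omar: {Paz, Gita, Tariq, Ava, Kai, Nora, Quinn, Enzo}. Below Amir: {Paz, Gita, Tariq, Kai, Quinn}.
Intersection: {Paz, Gita, Tariq, Kai, Quinn} — 5.

5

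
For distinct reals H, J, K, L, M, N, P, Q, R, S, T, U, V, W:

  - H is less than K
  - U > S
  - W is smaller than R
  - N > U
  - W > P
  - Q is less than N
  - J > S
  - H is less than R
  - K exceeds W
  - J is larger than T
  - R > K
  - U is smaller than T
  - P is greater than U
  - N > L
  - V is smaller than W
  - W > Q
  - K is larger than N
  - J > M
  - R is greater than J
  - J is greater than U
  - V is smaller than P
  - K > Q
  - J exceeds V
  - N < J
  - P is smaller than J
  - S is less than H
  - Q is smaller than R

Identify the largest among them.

R

V is not greatest since V < W; S is not greatest since S < H; L is not greatest since L < N; H is not greatest since H < R; U is not greatest since U < P; Q is not greatest since Q < R; P is not greatest since P < J; T is not greatest since T < J; W is not greatest since W < K; M is not greatest since M < J; N is not greatest since N < J; K is not greatest since K < R; J is not greatest since J < R.
Only R has nothing above it, so R is the largest.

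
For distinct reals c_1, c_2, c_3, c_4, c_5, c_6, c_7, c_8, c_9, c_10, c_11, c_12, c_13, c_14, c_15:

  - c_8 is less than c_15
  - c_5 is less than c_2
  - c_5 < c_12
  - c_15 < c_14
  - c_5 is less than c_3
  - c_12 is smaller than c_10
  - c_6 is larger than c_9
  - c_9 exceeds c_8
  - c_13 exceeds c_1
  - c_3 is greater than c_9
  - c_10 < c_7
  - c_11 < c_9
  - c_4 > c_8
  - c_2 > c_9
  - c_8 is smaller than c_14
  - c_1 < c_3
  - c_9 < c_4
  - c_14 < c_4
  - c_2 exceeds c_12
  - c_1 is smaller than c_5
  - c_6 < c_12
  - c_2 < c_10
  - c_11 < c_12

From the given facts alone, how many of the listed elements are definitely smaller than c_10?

8

Directly below c_10: c_12, c_2.
One step further: c_11, c_9, c_6, c_5 (6 so far).
One step further: c_1, c_8 (8 so far).
No other element is forced below c_10 by the given relations, so the count is 8.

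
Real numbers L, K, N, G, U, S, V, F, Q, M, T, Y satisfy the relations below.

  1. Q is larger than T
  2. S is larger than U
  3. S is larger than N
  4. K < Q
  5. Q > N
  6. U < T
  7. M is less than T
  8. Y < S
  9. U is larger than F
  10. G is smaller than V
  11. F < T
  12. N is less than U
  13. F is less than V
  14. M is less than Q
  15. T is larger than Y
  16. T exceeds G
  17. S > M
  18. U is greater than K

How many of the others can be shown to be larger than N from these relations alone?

Directly above N: U, S, Q.
One step further: T (4 so far).
No other element is forced above N by the given relations, so the count is 4.

4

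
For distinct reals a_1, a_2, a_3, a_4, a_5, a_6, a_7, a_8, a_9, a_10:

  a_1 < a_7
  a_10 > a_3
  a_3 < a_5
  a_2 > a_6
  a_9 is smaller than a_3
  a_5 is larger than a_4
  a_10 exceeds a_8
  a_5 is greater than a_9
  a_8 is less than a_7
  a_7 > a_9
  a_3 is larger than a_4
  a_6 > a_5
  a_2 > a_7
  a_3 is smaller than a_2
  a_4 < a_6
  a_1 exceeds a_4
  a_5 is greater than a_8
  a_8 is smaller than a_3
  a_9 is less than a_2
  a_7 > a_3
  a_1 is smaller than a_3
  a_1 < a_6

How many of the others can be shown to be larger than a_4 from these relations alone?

Directly above a_4: a_1, a_3, a_5, a_6.
One step further: a_10, a_7, a_2 (7 so far).
Nothing else is reachable above a_4; 7 in all.

7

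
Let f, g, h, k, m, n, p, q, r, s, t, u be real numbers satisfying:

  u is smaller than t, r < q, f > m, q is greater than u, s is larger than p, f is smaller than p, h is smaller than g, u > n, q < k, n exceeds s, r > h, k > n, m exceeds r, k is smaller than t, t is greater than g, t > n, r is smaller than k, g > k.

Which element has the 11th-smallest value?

Piecing the relations together gives one ordering: h < r < m < f < p < s < n < u < q < k < g < t.
The 11th smallest is g.

g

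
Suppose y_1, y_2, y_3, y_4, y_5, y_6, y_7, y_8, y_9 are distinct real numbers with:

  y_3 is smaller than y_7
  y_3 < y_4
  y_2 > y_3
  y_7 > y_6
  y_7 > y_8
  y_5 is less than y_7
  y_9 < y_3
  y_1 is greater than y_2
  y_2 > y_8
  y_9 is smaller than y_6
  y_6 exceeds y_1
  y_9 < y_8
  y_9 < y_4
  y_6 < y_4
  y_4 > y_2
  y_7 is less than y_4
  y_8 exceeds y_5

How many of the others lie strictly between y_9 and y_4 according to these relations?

6

Chaining upward from y_9 reaches: y_3, y_8, y_2, y_1, y_6, y_7.
Chaining downward from y_4 reaches: y_5, y_3, y_8, y_2, y_1, y_6, y_7.
Strictly between y_9 and y_4 are those in both lists: y_3, y_8, y_2, y_1, y_6, y_7 — 6 elements.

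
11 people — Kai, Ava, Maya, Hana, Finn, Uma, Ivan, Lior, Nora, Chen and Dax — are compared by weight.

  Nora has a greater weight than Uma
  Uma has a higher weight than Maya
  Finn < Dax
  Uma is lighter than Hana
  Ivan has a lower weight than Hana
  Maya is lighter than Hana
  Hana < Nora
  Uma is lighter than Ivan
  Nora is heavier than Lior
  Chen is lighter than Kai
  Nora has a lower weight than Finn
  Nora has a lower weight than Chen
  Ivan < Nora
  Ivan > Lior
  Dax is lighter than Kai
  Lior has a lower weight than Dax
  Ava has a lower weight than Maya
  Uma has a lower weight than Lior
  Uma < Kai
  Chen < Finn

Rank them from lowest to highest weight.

Each adjacent pair is fixed by a given relation: Ava < Maya; Maya < Uma; Uma < Lior; Lior < Ivan; Ivan < Hana; Hana < Nora; Nora < Chen; Chen < Finn; Finn < Dax; Dax < Kai. Chaining them end to end gives the full order.

Ava < Maya < Uma < Lior < Ivan < Hana < Nora < Chen < Finn < Dax < Kai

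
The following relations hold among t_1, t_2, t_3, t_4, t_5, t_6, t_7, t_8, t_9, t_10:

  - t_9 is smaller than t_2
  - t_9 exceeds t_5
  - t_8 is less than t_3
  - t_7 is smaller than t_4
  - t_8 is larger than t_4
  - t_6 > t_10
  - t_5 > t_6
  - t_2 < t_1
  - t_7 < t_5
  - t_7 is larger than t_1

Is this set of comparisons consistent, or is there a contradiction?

We have t_7 < t_5 stated directly, yet also t_5 < t_9 < t_2 < t_1 < t_7 by chaining the others — so t_5 < t_7. Contradiction.

inconsistent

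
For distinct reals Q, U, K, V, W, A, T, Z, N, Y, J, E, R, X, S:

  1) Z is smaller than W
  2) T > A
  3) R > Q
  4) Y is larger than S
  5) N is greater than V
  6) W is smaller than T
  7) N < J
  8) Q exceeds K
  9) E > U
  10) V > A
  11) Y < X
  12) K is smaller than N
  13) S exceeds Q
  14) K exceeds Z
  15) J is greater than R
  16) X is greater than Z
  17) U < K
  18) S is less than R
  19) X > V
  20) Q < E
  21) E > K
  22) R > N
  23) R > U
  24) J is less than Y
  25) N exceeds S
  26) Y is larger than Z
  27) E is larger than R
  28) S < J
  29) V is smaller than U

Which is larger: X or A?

A < V < U < K < Q < S < N < R < J < Y < X, by transitivity through V, U, K, Q, S, N, R, J, Y.
So A < X; X is the larger of the two.

X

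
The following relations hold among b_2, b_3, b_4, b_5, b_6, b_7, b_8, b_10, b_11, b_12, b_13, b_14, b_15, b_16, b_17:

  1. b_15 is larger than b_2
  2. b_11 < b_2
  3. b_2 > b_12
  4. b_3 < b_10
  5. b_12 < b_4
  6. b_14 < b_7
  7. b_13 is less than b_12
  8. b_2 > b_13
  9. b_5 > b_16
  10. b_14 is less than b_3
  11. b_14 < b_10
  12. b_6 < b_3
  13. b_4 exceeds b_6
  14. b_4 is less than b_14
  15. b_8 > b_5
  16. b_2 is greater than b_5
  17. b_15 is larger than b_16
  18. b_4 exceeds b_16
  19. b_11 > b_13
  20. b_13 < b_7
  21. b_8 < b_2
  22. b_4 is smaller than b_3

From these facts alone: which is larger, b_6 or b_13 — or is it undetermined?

undetermined

Following every chain through b_13: above b_13 we get b_12, b_11, b_2, b_4, b_14, b_7, b_15, b_3, b_10.
b_6 is not reached, and no chain runs the other way from b_6 to b_13.
So the given relations leave the order of b_13 and b_6 undetermined.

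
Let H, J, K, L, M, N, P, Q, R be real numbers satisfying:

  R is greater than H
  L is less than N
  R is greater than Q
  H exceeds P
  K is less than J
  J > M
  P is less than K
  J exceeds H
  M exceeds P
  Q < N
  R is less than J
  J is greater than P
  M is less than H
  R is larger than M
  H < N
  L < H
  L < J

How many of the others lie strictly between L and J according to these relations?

Chaining upward from L reaches: H, N, R.
Chaining downward from J reaches: P, M, H, K, Q, R.
Strictly between L and J are those in both lists: H, R — 2 elements.

2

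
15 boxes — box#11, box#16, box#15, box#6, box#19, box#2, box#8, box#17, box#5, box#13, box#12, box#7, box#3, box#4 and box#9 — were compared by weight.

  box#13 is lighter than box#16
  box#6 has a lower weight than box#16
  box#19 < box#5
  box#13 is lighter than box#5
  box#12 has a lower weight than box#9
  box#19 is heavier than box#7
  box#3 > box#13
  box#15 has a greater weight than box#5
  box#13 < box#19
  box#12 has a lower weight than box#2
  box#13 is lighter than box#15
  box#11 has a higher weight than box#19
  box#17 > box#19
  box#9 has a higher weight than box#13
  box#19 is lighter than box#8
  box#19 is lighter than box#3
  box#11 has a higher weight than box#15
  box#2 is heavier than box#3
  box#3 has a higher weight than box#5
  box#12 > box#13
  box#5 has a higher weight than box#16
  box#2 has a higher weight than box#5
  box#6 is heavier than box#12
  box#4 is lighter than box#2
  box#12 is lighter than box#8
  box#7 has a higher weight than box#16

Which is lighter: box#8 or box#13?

box#13

Link the given pairs in sequence: box#13 < box#12; box#12 < box#6; box#6 < box#16; box#16 < box#7; box#7 < box#19; box#19 < box#8.
Together: box#13 < box#12 < box#6 < box#16 < box#7 < box#19 < box#8.
So box#13 < box#8; box#13 is the lighter of the two.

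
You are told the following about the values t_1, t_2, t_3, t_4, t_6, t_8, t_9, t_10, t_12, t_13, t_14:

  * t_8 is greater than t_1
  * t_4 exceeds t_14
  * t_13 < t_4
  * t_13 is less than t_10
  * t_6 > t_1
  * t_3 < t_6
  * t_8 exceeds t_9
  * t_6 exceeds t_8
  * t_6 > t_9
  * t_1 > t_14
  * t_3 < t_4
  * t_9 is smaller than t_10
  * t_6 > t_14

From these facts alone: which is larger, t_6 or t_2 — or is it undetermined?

Following every chain through t_2: nothing is chained to t_2.
t_6 is not reached, and no chain runs the other way from t_6 to t_2.
So the given relations leave the order of t_2 and t_6 undetermined.

undetermined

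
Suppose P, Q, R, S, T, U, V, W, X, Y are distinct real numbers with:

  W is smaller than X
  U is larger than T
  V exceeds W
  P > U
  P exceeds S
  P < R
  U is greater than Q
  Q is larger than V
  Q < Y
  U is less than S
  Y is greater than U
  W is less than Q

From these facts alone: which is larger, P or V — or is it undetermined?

P

The relevant relations are V < Q; Q < U; U < S; S < P.
Chaining these gives V < Q < U < S < P.
So P is larger.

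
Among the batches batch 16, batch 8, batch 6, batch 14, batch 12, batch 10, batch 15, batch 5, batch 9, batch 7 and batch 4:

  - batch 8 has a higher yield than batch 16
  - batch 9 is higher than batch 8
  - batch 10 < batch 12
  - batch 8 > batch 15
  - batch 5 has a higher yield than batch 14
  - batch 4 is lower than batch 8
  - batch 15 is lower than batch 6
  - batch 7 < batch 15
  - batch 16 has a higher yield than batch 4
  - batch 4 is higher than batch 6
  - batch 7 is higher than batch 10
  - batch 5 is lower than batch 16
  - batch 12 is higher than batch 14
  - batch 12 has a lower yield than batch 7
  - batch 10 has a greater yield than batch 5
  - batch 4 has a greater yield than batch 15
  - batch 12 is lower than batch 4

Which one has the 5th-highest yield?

batch 6

Chaining the given pairs: batch 14 < batch 5 < batch 10 < batch 12 < batch 7 < batch 15 < batch 6 < batch 4 < batch 16 < batch 8 < batch 9.
Counting 5 from the largest end gives batch 6.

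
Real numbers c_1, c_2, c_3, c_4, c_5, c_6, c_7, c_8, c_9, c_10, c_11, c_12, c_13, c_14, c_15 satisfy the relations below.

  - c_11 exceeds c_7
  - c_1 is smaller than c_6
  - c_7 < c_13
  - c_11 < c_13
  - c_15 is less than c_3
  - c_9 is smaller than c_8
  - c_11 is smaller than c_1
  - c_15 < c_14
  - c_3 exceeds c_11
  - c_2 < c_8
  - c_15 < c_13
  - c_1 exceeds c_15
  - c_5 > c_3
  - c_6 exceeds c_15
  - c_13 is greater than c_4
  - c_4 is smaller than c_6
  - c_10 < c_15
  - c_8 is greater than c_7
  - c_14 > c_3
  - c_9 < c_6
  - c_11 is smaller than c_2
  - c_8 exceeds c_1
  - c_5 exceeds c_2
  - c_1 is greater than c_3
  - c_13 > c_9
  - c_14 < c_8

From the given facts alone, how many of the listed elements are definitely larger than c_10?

From c_10 the given relations immediately reach c_15.
From those, c_3, c_14, c_1, c_13, c_6 — 6 in total.
From those, c_5, c_8 — 8 in total.
Nothing else is reachable above c_10; 8 in all.

8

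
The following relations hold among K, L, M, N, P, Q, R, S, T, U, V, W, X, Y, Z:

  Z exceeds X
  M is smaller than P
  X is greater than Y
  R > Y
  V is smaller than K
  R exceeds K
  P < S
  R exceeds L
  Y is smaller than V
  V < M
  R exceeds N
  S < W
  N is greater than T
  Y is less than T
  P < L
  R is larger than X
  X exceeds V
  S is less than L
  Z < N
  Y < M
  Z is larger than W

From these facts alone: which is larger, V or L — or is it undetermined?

V < M and M < P give V < P.
With P < S: V < M < P < S.
With S < L: V < M < P < S < L.
So L is larger.

L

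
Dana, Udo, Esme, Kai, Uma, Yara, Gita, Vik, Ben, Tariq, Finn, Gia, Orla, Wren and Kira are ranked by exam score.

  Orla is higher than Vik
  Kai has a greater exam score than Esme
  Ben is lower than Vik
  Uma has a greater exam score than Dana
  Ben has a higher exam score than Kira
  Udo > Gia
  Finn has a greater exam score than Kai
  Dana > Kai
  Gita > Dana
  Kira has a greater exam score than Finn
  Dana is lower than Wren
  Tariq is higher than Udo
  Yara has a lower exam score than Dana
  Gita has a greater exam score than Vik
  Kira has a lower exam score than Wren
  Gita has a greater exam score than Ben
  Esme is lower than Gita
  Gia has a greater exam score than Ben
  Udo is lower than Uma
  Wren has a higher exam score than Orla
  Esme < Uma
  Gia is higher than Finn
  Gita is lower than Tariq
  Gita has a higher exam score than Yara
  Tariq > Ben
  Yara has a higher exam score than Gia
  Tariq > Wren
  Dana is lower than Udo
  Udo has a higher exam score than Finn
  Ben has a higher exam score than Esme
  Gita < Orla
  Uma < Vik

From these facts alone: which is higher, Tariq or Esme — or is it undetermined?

Tariq

The relevant relations are Esme < Kai; Kai < Finn; Finn < Kira; Kira < Ben; Ben < Gia; Gia < Yara; Yara < Dana; Dana < Udo; Udo < Uma; Uma < Vik; Vik < Gita; Gita < Orla; Orla < Wren; Wren < Tariq.
Chaining these gives Esme < Kai < Finn < Kira < Ben < Gia < Yara < Dana < Udo < Uma < Vik < Gita < Orla < Wren < Tariq.
So Tariq is higher.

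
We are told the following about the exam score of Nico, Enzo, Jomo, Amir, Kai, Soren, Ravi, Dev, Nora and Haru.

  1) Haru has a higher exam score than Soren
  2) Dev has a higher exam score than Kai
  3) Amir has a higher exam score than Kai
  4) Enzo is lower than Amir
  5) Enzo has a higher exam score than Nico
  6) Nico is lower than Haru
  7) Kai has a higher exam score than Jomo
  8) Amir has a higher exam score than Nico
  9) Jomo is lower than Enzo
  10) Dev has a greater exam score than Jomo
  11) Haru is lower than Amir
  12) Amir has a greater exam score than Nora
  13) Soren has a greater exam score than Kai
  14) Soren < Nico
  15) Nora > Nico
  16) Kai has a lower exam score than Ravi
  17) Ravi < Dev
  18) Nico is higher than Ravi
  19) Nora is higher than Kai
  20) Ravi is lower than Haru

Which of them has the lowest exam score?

Jomo

Chaining upward from Jomo: directly above it, Kai, Enzo, Dev; then Ravi, Soren, Nora, Amir; then Nico, Haru.
That covers every other element, and nothing is given below Jomo, so Jomo is the lowest exam score.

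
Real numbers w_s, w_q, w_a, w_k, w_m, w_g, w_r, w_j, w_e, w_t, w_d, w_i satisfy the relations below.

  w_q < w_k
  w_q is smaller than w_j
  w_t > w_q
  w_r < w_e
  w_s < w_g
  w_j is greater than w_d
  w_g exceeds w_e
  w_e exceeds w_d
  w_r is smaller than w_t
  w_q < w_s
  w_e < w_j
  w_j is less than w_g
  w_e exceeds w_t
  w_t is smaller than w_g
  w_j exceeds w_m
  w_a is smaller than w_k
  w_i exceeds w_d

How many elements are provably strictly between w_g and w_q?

Chaining upward from w_q reaches: w_s, w_t, w_e, w_k, w_j.
Chaining downward from w_g reaches: w_d, w_r, w_s, w_t, w_e, w_m, w_j.
Strictly between w_q and w_g are those in both lists: w_s, w_t, w_e, w_j — 4 elements.

4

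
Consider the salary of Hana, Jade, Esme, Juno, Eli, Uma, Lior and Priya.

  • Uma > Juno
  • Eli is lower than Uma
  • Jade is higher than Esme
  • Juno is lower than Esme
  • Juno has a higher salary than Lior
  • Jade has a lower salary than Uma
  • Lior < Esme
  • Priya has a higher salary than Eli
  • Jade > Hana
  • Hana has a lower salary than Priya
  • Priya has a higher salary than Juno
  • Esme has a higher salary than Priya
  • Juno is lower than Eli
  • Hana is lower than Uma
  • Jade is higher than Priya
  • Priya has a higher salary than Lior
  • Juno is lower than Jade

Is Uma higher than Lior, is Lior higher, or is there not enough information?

Lior < Juno and Juno < Eli give Lior < Eli.
Then Eli < Priya extends the chain to Priya.
With Priya < Esme: Lior < Juno < Eli < Priya < Esme.
With Esme < Jade: Lior < Juno < Eli < Priya < Esme < Jade.
With Jade < Uma: Lior < Juno < Eli < Priya < Esme < Jade < Uma.
So Uma is higher.

Uma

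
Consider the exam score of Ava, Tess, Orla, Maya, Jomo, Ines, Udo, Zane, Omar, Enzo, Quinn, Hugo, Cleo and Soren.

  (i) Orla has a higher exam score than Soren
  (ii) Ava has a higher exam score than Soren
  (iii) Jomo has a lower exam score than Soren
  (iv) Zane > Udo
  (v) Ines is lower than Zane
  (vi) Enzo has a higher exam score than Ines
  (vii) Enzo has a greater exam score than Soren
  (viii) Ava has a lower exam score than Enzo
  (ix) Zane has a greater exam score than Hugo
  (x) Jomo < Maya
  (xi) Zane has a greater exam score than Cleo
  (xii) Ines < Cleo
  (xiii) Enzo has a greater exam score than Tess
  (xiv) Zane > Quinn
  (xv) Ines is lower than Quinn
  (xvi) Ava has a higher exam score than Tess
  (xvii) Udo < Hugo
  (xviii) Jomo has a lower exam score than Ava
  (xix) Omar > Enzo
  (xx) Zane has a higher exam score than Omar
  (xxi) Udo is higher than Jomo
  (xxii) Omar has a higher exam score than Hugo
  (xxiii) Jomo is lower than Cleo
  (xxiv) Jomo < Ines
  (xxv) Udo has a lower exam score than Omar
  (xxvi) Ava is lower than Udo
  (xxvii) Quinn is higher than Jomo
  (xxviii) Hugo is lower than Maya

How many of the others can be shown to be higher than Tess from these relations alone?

Directly above Tess: Ava, Enzo.
One step further: Udo, Omar (4 so far).
One step further: Hugo, Zane (6 so far).
One step further: Maya (7 so far).
Nothing else is reachable above Tess; 7 in all.

7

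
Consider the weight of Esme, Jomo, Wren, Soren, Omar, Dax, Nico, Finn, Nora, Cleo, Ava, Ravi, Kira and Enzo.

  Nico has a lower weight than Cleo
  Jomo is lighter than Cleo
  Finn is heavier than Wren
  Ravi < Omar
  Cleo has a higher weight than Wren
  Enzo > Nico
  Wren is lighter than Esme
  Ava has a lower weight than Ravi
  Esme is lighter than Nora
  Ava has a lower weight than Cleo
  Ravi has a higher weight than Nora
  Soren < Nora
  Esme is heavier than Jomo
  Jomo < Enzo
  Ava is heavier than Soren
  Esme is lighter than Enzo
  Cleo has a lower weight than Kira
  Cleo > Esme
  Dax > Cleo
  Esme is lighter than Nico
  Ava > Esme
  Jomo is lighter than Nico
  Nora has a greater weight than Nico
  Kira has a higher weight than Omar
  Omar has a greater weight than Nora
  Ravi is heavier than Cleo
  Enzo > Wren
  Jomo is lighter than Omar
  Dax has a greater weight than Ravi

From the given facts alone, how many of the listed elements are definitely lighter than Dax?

9

Directly below Dax: Cleo, Ravi.
One step further: Jomo, Wren, Esme, Nico, Nora, Ava (8 so far).
One step further: Soren (9 so far).
Nothing else is reachable below Dax; 9 in all.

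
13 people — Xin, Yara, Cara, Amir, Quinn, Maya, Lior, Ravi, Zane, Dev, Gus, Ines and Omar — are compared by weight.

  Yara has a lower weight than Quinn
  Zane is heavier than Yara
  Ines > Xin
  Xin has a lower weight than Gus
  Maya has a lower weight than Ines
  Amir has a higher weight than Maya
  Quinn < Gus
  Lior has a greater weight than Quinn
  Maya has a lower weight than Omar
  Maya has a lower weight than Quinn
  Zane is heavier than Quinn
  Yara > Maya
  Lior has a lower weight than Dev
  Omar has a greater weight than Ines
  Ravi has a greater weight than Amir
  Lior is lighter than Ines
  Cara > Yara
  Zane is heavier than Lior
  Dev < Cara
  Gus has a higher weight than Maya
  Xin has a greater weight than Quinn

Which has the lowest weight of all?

Yara is not least since Maya < Yara; Quinn is not least since Maya < Quinn; Lior is not least since Quinn < Lior; Xin is not least since Quinn < Xin; Dev is not least since Lior < Dev; Ines is not least since Xin < Ines; Amir is not least since Maya < Amir; Cara is not least since Yara < Cara; Omar is not least since Maya < Omar; Ravi is not least since Amir < Ravi; Gus is not least since Quinn < Gus; Zane is not least since Yara < Zane.
Only Maya has nothing below it, so Maya is the lowest weight.

Maya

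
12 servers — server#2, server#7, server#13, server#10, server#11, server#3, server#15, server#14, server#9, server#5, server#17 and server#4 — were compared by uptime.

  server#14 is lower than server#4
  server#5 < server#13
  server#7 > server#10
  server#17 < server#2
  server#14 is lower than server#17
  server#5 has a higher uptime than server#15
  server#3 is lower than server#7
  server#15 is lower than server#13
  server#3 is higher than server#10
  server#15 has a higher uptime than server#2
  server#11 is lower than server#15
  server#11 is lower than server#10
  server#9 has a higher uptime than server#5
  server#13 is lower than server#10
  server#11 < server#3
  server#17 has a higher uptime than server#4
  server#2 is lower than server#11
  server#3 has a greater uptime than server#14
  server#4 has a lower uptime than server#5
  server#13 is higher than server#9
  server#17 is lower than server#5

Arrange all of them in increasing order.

server#14 < server#4 < server#17 < server#2 < server#11 < server#15 < server#5 < server#9 < server#13 < server#10 < server#3 < server#7

Each adjacent pair is fixed by a given relation: server#14 < server#4; server#4 < server#17; server#17 < server#2; server#2 < server#11; server#11 < server#15; server#15 < server#5; server#5 < server#9; server#9 < server#13; server#13 < server#10; server#10 < server#3; server#3 < server#7. Chaining them end to end gives the full order.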